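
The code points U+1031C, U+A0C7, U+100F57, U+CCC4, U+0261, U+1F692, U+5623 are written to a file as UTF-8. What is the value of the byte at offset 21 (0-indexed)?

U+1031C → 4-byte form F0 90 8C 9C at offsets 0–3.
U+A0C7 → 3-byte form EA 83 87 at offsets 4–6.
U+100F57 → 4-byte form F4 80 BD 97 at offsets 7–10.
U+CCC4 → 3-byte form EC B3 84 at offsets 11–13.
U+0261 → 2-byte form C9 A1 at offsets 14–15.
U+1F692 → 4-byte form F0 9F 9A 92 at offsets 16–19.
U+5623 → 3-byte form E5 98 A3 at offsets 20–22.
Offset 21 falls in char 7's range; it's byte 2 of E5 98 A3 = 0x98.

0x98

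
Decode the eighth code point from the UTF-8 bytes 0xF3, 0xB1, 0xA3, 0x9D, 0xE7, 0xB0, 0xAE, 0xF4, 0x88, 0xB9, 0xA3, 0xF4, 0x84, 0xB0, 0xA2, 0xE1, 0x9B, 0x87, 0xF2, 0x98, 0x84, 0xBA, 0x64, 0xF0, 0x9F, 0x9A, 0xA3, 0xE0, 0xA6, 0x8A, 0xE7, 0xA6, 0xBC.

U+1F6A3

Offset 0: leading byte 0xF3 = 11110011 → 4-byte char #1 = F3 B1 A3 9D.
Offset 4: leading byte 0xE7 = 11100111 → 3-byte char #2 = E7 B0 AE.
Offset 7: leading byte 0xF4 = 11110100 → 4-byte char #3 = F4 88 B9 A3.
Offset 11: leading byte 0xF4 = 11110100 → 4-byte char #4 = F4 84 B0 A2.
Offset 15: leading byte 0xE1 = 11100001 → 3-byte char #5 = E1 9B 87.
Offset 18: leading byte 0xF2 = 11110010 → 4-byte char #6 = F2 98 84 BA.
Offset 22: leading byte 0x64 = 01100100 → 1-byte char #7 = 64.
Offset 23: leading byte 0xF0 = 11110000 → 4-byte char #8 = F0 9F 9A A3.
Leading byte 0xF0 = 11110000 matches 11110xxx → 4-byte sequence.
Byte 1: 0xF0 = 11110000, payload 000 (3 bits).
Byte 2: 0x9F = 10011111 (10xxxxxx ✓), payload 011111.
Byte 3: 0x9A = 10011010 (10xxxxxx ✓), payload 011010.
Byte 4: 0xA3 = 10100011 (10xxxxxx ✓), payload 100011.
Concatenate: 000011111011010100011 = 0x1F6A3 (21 bits → U+1F6A3).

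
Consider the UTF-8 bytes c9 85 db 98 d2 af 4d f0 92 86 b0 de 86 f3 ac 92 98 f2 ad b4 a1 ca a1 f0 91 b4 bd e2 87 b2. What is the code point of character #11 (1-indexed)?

U+21F2

Offset 0: leading byte 0xC9 = 11001001 → 2-byte char #1 = C9 85.
Offset 2: leading byte 0xDB = 11011011 → 2-byte char #2 = DB 98.
Offset 4: leading byte 0xD2 = 11010010 → 2-byte char #3 = D2 AF.
Offset 6: leading byte 0x4D = 01001101 → 1-byte char #4 = 4D.
Offset 7: leading byte 0xF0 = 11110000 → 4-byte char #5 = F0 92 86 B0.
Offset 11: leading byte 0xDE = 11011110 → 2-byte char #6 = DE 86.
Offset 13: leading byte 0xF3 = 11110011 → 4-byte char #7 = F3 AC 92 98.
Offset 17: leading byte 0xF2 = 11110010 → 4-byte char #8 = F2 AD B4 A1.
Offset 21: leading byte 0xCA = 11001010 → 2-byte char #9 = CA A1.
Offset 23: leading byte 0xF0 = 11110000 → 4-byte char #10 = F0 91 B4 BD.
Offset 27: leading byte 0xE2 = 11100010 → 3-byte char #11 = E2 87 B2.
Leading byte 0xE2 = 11100010 matches 1110xxxx → 3-byte sequence.
Byte 1: 0xE2 = 11100010, payload 0010 (4 bits).
Byte 2: 0x87 = 10000111 (10xxxxxx ✓), payload 000111.
Byte 3: 0xB2 = 10110010 (10xxxxxx ✓), payload 110010.
Concatenate: 0010000111110010 = 0x21F2 (16 bits → U+21F2).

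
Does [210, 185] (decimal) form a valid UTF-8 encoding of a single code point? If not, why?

Leading byte 0xD2 = 11010010 → 2-byte form.
Continuation bytes 0xB9=10111001 all match 10xxxxxx.
Decoded value 0x4B9 is ≥ 0x80 (shortest form) and not a surrogate.

valid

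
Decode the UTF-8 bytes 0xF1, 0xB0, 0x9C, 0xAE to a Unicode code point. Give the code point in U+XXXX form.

U+7072E

Leading byte 0xF1 = 11110001 matches 11110xxx → 4-byte sequence.
Byte 1: 0xF1 = 11110001, payload 001 (3 bits).
Byte 2: 0xB0 = 10110000 (10xxxxxx ✓), payload 110000.
Byte 3: 0x9C = 10011100 (10xxxxxx ✓), payload 011100.
Byte 4: 0xAE = 10101110 (10xxxxxx ✓), payload 101110.
Concatenate: 001110000011100101110 = 0x7072E (21 bits → U+7072E).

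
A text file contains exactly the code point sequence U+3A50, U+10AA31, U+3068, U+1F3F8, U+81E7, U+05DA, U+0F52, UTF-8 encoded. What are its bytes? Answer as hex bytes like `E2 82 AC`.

E3 A9 90 F4 8A A8 B1 E3 81 A8 F0 9F 8F B8 E8 87 A7 D7 9A E0 BD 92

U+3A50: 3-byte form → E3 A9 90.
U+10AA31: 4-byte form → F4 8A A8 B1.
U+3068: 3-byte form → E3 81 A8.
U+1F3F8: 4-byte form → F0 9F 8F B8.
U+81E7: 3-byte form → E8 87 A7.
U+05DA: 2-byte form → D7 9A.
U+0F52: 3-byte form → E0 BD 92.
Concatenated (22 bytes): E3 A9 90 F4 8A A8 B1 E3 81 A8 F0 9F 8F B8 E8 87 A7 D7 9A E0 BD 92.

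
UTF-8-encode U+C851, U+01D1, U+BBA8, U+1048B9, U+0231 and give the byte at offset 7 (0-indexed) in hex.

U+C851 → 3-byte form EC A1 91 at offsets 0–2.
U+01D1 → 2-byte form C7 91 at offsets 3–4.
U+BBA8 → 3-byte form EB AE A8 at offsets 5–7.
Offset 7 falls in char 3's range; it's byte 3 of EB AE A8 = 0xA8.

0xA8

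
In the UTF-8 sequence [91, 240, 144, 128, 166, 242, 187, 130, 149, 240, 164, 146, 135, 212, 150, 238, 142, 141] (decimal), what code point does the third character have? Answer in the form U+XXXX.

U+BB095

Offset 0: leading byte 0x5B = 01011011 → 1-byte char #1 = 5B.
Offset 1: leading byte 0xF0 = 11110000 → 4-byte char #2 = F0 90 80 A6.
Offset 5: leading byte 0xF2 = 11110010 → 4-byte char #3 = F2 BB 82 95.
Leading byte 0xF2 = 11110010 matches 11110xxx → 4-byte sequence.
Byte 1: 0xF2 = 11110010, payload 010 (3 bits).
Byte 2: 0xBB = 10111011 (10xxxxxx ✓), payload 111011.
Byte 3: 0x82 = 10000010 (10xxxxxx ✓), payload 000010.
Byte 4: 0x95 = 10010101 (10xxxxxx ✓), payload 010101.
Concatenate: 010111011000010010101 = 0xBB095 (21 bits → U+BB095).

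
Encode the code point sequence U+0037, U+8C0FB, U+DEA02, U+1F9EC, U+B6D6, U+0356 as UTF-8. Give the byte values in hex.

37 F2 8C 83 BB F3 9E A8 82 F0 9F A7 AC EB 9B 96 CD 96

U+0037: 1-byte form → 37.
U+8C0FB: 4-byte form → F2 8C 83 BB.
U+DEA02: 4-byte form → F3 9E A8 82.
U+1F9EC: 4-byte form → F0 9F A7 AC.
U+B6D6: 3-byte form → EB 9B 96.
U+0356: 2-byte form → CD 96.
Concatenated (18 bytes): 37 F2 8C 83 BB F3 9E A8 82 F0 9F A7 AC EB 9B 96 CD 96.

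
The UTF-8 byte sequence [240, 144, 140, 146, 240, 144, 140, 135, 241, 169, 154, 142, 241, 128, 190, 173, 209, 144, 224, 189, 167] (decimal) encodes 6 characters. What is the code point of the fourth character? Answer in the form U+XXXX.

U+40FAD

Offset 0: leading byte 0xF0 = 11110000 → 4-byte char #1 = F0 90 8C 92.
Offset 4: leading byte 0xF0 = 11110000 → 4-byte char #2 = F0 90 8C 87.
Offset 8: leading byte 0xF1 = 11110001 → 4-byte char #3 = F1 A9 9A 8E.
Offset 12: leading byte 0xF1 = 11110001 → 4-byte char #4 = F1 80 BE AD.
Leading byte 0xF1 = 11110001 matches 11110xxx → 4-byte sequence.
Byte 1: 0xF1 = 11110001, payload 001 (3 bits).
Byte 2: 0x80 = 10000000 (10xxxxxx ✓), payload 000000.
Byte 3: 0xBE = 10111110 (10xxxxxx ✓), payload 111110.
Byte 4: 0xAD = 10101101 (10xxxxxx ✓), payload 101101.
Concatenate: 001000000111110101101 = 0x40FAD (21 bits → U+40FAD).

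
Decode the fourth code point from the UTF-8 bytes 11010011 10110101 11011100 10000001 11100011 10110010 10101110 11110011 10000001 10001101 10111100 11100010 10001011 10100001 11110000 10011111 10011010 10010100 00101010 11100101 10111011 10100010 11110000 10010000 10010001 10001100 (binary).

Offset 0: leading byte 0xD3 = 11010011 → 2-byte char #1 = D3 B5.
Offset 2: leading byte 0xDC = 11011100 → 2-byte char #2 = DC 81.
Offset 4: leading byte 0xE3 = 11100011 → 3-byte char #3 = E3 B2 AE.
Offset 7: leading byte 0xF3 = 11110011 → 4-byte char #4 = F3 81 8D BC.
Leading byte 0xF3 = 11110011 matches 11110xxx → 4-byte sequence.
Byte 1: 0xF3 = 11110011, payload 011 (3 bits).
Byte 2: 0x81 = 10000001 (10xxxxxx ✓), payload 000001.
Byte 3: 0x8D = 10001101 (10xxxxxx ✓), payload 001101.
Byte 4: 0xBC = 10111100 (10xxxxxx ✓), payload 111100.
Concatenate: 011000001001101111100 = 0xC137C (21 bits → U+C137C).

U+C137C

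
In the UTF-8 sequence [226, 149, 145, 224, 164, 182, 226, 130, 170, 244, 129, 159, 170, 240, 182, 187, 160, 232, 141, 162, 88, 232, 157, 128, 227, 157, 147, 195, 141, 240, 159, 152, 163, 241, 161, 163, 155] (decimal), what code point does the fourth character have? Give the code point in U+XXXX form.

Offset 0: leading byte 0xE2 = 11100010 → 3-byte char #1 = E2 95 91.
Offset 3: leading byte 0xE0 = 11100000 → 3-byte char #2 = E0 A4 B6.
Offset 6: leading byte 0xE2 = 11100010 → 3-byte char #3 = E2 82 AA.
Offset 9: leading byte 0xF4 = 11110100 → 4-byte char #4 = F4 81 9F AA.
Leading byte 0xF4 = 11110100 matches 11110xxx → 4-byte sequence.
Byte 1: 0xF4 = 11110100, payload 100 (3 bits).
Byte 2: 0x81 = 10000001 (10xxxxxx ✓), payload 000001.
Byte 3: 0x9F = 10011111 (10xxxxxx ✓), payload 011111.
Byte 4: 0xAA = 10101010 (10xxxxxx ✓), payload 101010.
Concatenate: 100000001011111101010 = 0x1017EA (21 bits → U+1017EA).

U+1017EA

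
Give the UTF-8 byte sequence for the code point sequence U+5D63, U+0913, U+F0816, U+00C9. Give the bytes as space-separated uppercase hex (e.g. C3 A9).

U+5D63: 3-byte form → E5 B5 A3.
U+0913: 3-byte form → E0 A4 93.
U+F0816: 4-byte form → F3 B0 A0 96.
U+00C9: 2-byte form → C3 89.
Concatenated (12 bytes): E5 B5 A3 E0 A4 93 F3 B0 A0 96 C3 89.

E5 B5 A3 E0 A4 93 F3 B0 A0 96 C3 89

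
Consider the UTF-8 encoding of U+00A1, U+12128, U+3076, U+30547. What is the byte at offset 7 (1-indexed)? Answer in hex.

0xE3

1-indexed offset 7 is 0-indexed offset 6.
U+00A1 → 2-byte form C2 A1 at offsets 0–1.
U+12128 → 4-byte form F0 92 84 A8 at offsets 2–5.
U+3076 → 3-byte form E3 81 B6 at offsets 6–8.
Offset 6 falls in char 3's range; it's byte 1 of E3 81 B6 = 0xE3.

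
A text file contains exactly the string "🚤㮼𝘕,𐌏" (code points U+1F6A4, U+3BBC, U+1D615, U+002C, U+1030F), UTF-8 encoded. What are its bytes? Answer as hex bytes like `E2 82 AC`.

F0 9F 9A A4 E3 AE BC F0 9D 98 95 2C F0 90 8C 8F

U+1F6A4: 4-byte form → F0 9F 9A A4.
U+3BBC: 3-byte form → E3 AE BC.
U+1D615: 4-byte form → F0 9D 98 95.
U+002C: 1-byte form → 2C.
U+1030F: 4-byte form → F0 90 8C 8F.
Concatenated (16 bytes): F0 9F 9A A4 E3 AE BC F0 9D 98 95 2C F0 90 8C 8F.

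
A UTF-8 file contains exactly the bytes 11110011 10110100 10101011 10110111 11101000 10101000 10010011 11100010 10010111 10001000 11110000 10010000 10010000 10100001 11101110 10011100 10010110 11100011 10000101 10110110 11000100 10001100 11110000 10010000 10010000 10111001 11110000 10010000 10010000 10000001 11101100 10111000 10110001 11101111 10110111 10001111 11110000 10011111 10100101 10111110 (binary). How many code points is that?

Byte at offset 0: 0xF3 = 11110011 → 4-byte char (#1). Advance 4.
Byte at offset 4: 0xE8 = 11101000 → 3-byte char (#2). Advance 3.
Byte at offset 7: 0xE2 = 11100010 → 3-byte char (#3). Advance 3.
Byte at offset 10: 0xF0 = 11110000 → 4-byte char (#4). Advance 4.
Byte at offset 14: 0xEE = 11101110 → 3-byte char (#5). Advance 3.
Byte at offset 17: 0xE3 = 11100011 → 3-byte char (#6). Advance 3.
Byte at offset 20: 0xC4 = 11000100 → 2-byte char (#7). Advance 2.
Byte at offset 22: 0xF0 = 11110000 → 4-byte char (#8). Advance 4.
Byte at offset 26: 0xF0 = 11110000 → 4-byte char (#9). Advance 4.
Byte at offset 30: 0xEC = 11101100 → 3-byte char (#10). Advance 3.
Byte at offset 33: 0xEF = 11101111 → 3-byte char (#11). Advance 3.
Byte at offset 36: 0xF0 = 11110000 → 4-byte char (#12). Advance 4.
Reached end at offset 40 after 12 code points.

12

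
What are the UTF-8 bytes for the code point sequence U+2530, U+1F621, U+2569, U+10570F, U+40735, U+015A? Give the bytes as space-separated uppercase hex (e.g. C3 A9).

U+2530: 3-byte form → E2 94 B0.
U+1F621: 4-byte form → F0 9F 98 A1.
U+2569: 3-byte form → E2 95 A9.
U+10570F: 4-byte form → F4 85 9C 8F.
U+40735: 4-byte form → F1 80 9C B5.
U+015A: 2-byte form → C5 9A.
Concatenated (20 bytes): E2 94 B0 F0 9F 98 A1 E2 95 A9 F4 85 9C 8F F1 80 9C B5 C5 9A.

E2 94 B0 F0 9F 98 A1 E2 95 A9 F4 85 9C 8F F1 80 9C B5 C5 9A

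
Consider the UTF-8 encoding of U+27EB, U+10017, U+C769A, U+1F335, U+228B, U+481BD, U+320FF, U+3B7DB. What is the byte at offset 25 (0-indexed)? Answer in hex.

U+27EB → 3-byte form E2 9F AB at offsets 0–2.
U+10017 → 4-byte form F0 90 80 97 at offsets 3–6.
U+C769A → 4-byte form F3 87 9A 9A at offsets 7–10.
U+1F335 → 4-byte form F0 9F 8C B5 at offsets 11–14.
U+228B → 3-byte form E2 8A 8B at offsets 15–17.
U+481BD → 4-byte form F1 88 86 BD at offsets 18–21.
U+320FF → 4-byte form F0 B2 83 BF at offsets 22–25.
Offset 25 falls in char 7's range; it's byte 4 of F0 B2 83 BF = 0xBF.

0xBF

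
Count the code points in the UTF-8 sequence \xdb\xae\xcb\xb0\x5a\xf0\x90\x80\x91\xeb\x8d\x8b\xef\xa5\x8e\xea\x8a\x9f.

7

Byte at offset 0: 0xDB = 11011011 → 2-byte char (#1). Advance 2.
Byte at offset 2: 0xCB = 11001011 → 2-byte char (#2). Advance 2.
Byte at offset 4: 0x5A = 01011010 → 1-byte char (#3). Advance 1.
Byte at offset 5: 0xF0 = 11110000 → 4-byte char (#4). Advance 4.
Byte at offset 9: 0xEB = 11101011 → 3-byte char (#5). Advance 3.
Byte at offset 12: 0xEF = 11101111 → 3-byte char (#6). Advance 3.
Byte at offset 15: 0xEA = 11101010 → 3-byte char (#7). Advance 3.
Reached end at offset 18 after 7 code points.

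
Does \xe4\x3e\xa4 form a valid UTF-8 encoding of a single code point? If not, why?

Leading byte 0xE4 = 11100100 → 3-byte form.
Byte 2 is 0x3E = 00111110, which is not 10xxxxxx — expected a continuation byte.

invalid (non-continuation byte where continuation expected)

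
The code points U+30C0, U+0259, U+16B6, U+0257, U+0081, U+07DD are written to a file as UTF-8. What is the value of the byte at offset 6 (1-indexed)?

0xE1

1-indexed offset 6 is 0-indexed offset 5.
U+30C0 → 3-byte form E3 83 80 at offsets 0–2.
U+0259 → 2-byte form C9 99 at offsets 3–4.
U+16B6 → 3-byte form E1 9A B6 at offsets 5–7.
Offset 5 falls in char 3's range; it's byte 1 of E1 9A B6 = 0xE1.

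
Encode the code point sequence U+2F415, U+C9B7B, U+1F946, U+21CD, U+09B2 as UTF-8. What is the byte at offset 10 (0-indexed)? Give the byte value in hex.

0xA5

U+2F415 → 4-byte form F0 AF 90 95 at offsets 0–3.
U+C9B7B → 4-byte form F3 89 AD BB at offsets 4–7.
U+1F946 → 4-byte form F0 9F A5 86 at offsets 8–11.
Offset 10 falls in char 3's range; it's byte 3 of F0 9F A5 86 = 0xA5.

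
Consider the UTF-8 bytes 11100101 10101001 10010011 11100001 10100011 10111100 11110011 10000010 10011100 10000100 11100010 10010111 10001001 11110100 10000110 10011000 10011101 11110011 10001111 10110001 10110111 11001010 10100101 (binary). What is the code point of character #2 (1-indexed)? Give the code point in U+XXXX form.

Offset 0: leading byte 0xE5 = 11100101 → 3-byte char #1 = E5 A9 93.
Offset 3: leading byte 0xE1 = 11100001 → 3-byte char #2 = E1 A3 BC.
Leading byte 0xE1 = 11100001 matches 1110xxxx → 3-byte sequence.
Byte 1: 0xE1 = 11100001, payload 0001 (4 bits).
Byte 2: 0xA3 = 10100011 (10xxxxxx ✓), payload 100011.
Byte 3: 0xBC = 10111100 (10xxxxxx ✓), payload 111100.
Concatenate: 0001100011111100 = 0x18FC (16 bits → U+18FC).

U+18FC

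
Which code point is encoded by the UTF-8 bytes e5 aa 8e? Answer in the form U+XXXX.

U+5A8E

Leading byte 0xE5 = 11100101 matches 1110xxxx → 3-byte sequence.
Byte 1: 0xE5 = 11100101, payload 0101 (4 bits).
Byte 2: 0xAA = 10101010 (10xxxxxx ✓), payload 101010.
Byte 3: 0x8E = 10001110 (10xxxxxx ✓), payload 001110.
Concatenate: 0101101010001110 = 0x5A8E (16 bits → U+5A8E).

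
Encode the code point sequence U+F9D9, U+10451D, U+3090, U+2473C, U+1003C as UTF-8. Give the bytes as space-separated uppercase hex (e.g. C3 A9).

EF A7 99 F4 84 94 9D E3 82 90 F0 A4 9C BC F0 90 80 BC

U+F9D9: 3-byte form → EF A7 99.
U+10451D: 4-byte form → F4 84 94 9D.
U+3090: 3-byte form → E3 82 90.
U+2473C: 4-byte form → F0 A4 9C BC.
U+1003C: 4-byte form → F0 90 80 BC.
Concatenated (18 bytes): EF A7 99 F4 84 94 9D E3 82 90 F0 A4 9C BC F0 90 80 BC.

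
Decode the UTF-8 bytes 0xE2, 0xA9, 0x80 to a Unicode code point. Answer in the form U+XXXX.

U+2A40

Leading byte 0xE2 = 11100010 matches 1110xxxx → 3-byte sequence.
Byte 1: 0xE2 = 11100010, payload 0010 (4 bits).
Byte 2: 0xA9 = 10101001 (10xxxxxx ✓), payload 101001.
Byte 3: 0x80 = 10000000 (10xxxxxx ✓), payload 000000.
Concatenate: 0010101001000000 = 0x2A40 (16 bits → U+2A40).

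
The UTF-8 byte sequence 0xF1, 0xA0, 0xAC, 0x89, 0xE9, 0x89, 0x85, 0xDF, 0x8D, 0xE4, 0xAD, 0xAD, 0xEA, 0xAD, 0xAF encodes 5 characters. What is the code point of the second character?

Offset 0: leading byte 0xF1 = 11110001 → 4-byte char #1 = F1 A0 AC 89.
Offset 4: leading byte 0xE9 = 11101001 → 3-byte char #2 = E9 89 85.
Leading byte 0xE9 = 11101001 matches 1110xxxx → 3-byte sequence.
Byte 1: 0xE9 = 11101001, payload 1001 (4 bits).
Byte 2: 0x89 = 10001001 (10xxxxxx ✓), payload 001001.
Byte 3: 0x85 = 10000101 (10xxxxxx ✓), payload 000101.
Concatenate: 1001001001000101 = 0x9245 (16 bits → U+9245).

U+9245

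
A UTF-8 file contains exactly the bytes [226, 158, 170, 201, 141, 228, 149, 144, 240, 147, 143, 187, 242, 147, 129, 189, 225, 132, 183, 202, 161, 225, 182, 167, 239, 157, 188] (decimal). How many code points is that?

Byte at offset 0: 0xE2 = 11100010 → 3-byte char (#1). Advance 3.
Byte at offset 3: 0xC9 = 11001001 → 2-byte char (#2). Advance 2.
Byte at offset 5: 0xE4 = 11100100 → 3-byte char (#3). Advance 3.
Byte at offset 8: 0xF0 = 11110000 → 4-byte char (#4). Advance 4.
Byte at offset 12: 0xF2 = 11110010 → 4-byte char (#5). Advance 4.
Byte at offset 16: 0xE1 = 11100001 → 3-byte char (#6). Advance 3.
Byte at offset 19: 0xCA = 11001010 → 2-byte char (#7). Advance 2.
Byte at offset 21: 0xE1 = 11100001 → 3-byte char (#8). Advance 3.
Byte at offset 24: 0xEF = 11101111 → 3-byte char (#9). Advance 3.
Reached end at offset 27 after 9 code points.

9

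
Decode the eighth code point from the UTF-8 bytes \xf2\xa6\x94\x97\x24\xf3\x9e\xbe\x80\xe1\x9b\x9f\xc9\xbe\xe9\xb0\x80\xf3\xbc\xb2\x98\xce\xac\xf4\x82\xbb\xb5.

Offset 0: leading byte 0xF2 = 11110010 → 4-byte char #1 = F2 A6 94 97.
Offset 4: leading byte 0x24 = 00100100 → 1-byte char #2 = 24.
Offset 5: leading byte 0xF3 = 11110011 → 4-byte char #3 = F3 9E BE 80.
Offset 9: leading byte 0xE1 = 11100001 → 3-byte char #4 = E1 9B 9F.
Offset 12: leading byte 0xC9 = 11001001 → 2-byte char #5 = C9 BE.
Offset 14: leading byte 0xE9 = 11101001 → 3-byte char #6 = E9 B0 80.
Offset 17: leading byte 0xF3 = 11110011 → 4-byte char #7 = F3 BC B2 98.
Offset 21: leading byte 0xCE = 11001110 → 2-byte char #8 = CE AC.
Leading byte 0xCE = 11001110 matches 110xxxxx → 2-byte sequence.
Byte 1: 0xCE = 11001110, payload 01110 (5 bits).
Byte 2: 0xAC = 10101100 (10xxxxxx ✓), payload 101100.
Concatenate: 01110101100 = 0x3AC (11 bits → U+03AC).

U+03AC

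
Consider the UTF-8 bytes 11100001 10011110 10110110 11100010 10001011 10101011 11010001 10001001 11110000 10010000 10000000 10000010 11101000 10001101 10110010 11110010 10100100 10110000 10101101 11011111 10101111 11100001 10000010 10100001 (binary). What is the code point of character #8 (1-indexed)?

U+10A1

Offset 0: leading byte 0xE1 = 11100001 → 3-byte char #1 = E1 9E B6.
Offset 3: leading byte 0xE2 = 11100010 → 3-byte char #2 = E2 8B AB.
Offset 6: leading byte 0xD1 = 11010001 → 2-byte char #3 = D1 89.
Offset 8: leading byte 0xF0 = 11110000 → 4-byte char #4 = F0 90 80 82.
Offset 12: leading byte 0xE8 = 11101000 → 3-byte char #5 = E8 8D B2.
Offset 15: leading byte 0xF2 = 11110010 → 4-byte char #6 = F2 A4 B0 AD.
Offset 19: leading byte 0xDF = 11011111 → 2-byte char #7 = DF AF.
Offset 21: leading byte 0xE1 = 11100001 → 3-byte char #8 = E1 82 A1.
Leading byte 0xE1 = 11100001 matches 1110xxxx → 3-byte sequence.
Byte 1: 0xE1 = 11100001, payload 0001 (4 bits).
Byte 2: 0x82 = 10000010 (10xxxxxx ✓), payload 000010.
Byte 3: 0xA1 = 10100001 (10xxxxxx ✓), payload 100001.
Concatenate: 0001000010100001 = 0x10A1 (16 bits → U+10A1).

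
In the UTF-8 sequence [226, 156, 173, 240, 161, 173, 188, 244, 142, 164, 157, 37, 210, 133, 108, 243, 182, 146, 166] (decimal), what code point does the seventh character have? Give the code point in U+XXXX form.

U+F64A6

Offset 0: leading byte 0xE2 = 11100010 → 3-byte char #1 = E2 9C AD.
Offset 3: leading byte 0xF0 = 11110000 → 4-byte char #2 = F0 A1 AD BC.
Offset 7: leading byte 0xF4 = 11110100 → 4-byte char #3 = F4 8E A4 9D.
Offset 11: leading byte 0x25 = 00100101 → 1-byte char #4 = 25.
Offset 12: leading byte 0xD2 = 11010010 → 2-byte char #5 = D2 85.
Offset 14: leading byte 0x6C = 01101100 → 1-byte char #6 = 6C.
Offset 15: leading byte 0xF3 = 11110011 → 4-byte char #7 = F3 B6 92 A6.
Leading byte 0xF3 = 11110011 matches 11110xxx → 4-byte sequence.
Byte 1: 0xF3 = 11110011, payload 011 (3 bits).
Byte 2: 0xB6 = 10110110 (10xxxxxx ✓), payload 110110.
Byte 3: 0x92 = 10010010 (10xxxxxx ✓), payload 010010.
Byte 4: 0xA6 = 10100110 (10xxxxxx ✓), payload 100110.
Concatenate: 011110110010010100110 = 0xF64A6 (21 bits → U+F64A6).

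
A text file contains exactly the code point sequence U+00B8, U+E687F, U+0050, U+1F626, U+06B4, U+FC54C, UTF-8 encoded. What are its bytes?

C2 B8 F3 A6 A1 BF 50 F0 9F 98 A6 DA B4 F3 BC 95 8C

U+00B8: 2-byte form → C2 B8.
U+E687F: 4-byte form → F3 A6 A1 BF.
U+0050: 1-byte form → 50.
U+1F626: 4-byte form → F0 9F 98 A6.
U+06B4: 2-byte form → DA B4.
U+FC54C: 4-byte form → F3 BC 95 8C.
Concatenated (17 bytes): C2 B8 F3 A6 A1 BF 50 F0 9F 98 A6 DA B4 F3 BC 95 8C.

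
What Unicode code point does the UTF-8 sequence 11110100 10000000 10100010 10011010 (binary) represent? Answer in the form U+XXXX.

Leading byte 0xF4 = 11110100 matches 11110xxx → 4-byte sequence.
Byte 1: 0xF4 = 11110100, payload 100 (3 bits).
Byte 2: 0x80 = 10000000 (10xxxxxx ✓), payload 000000.
Byte 3: 0xA2 = 10100010 (10xxxxxx ✓), payload 100010.
Byte 4: 0x9A = 10011010 (10xxxxxx ✓), payload 011010.
Concatenate: 100000000100010011010 = 0x10089A (21 bits → U+10089A).

U+10089A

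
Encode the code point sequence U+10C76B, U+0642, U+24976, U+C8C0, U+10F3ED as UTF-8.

U+10C76B: 4-byte form → F4 8C 9D AB.
U+0642: 2-byte form → D9 82.
U+24976: 4-byte form → F0 A4 A5 B6.
U+C8C0: 3-byte form → EC A3 80.
U+10F3ED: 4-byte form → F4 8F 8F AD.
Concatenated (17 bytes): F4 8C 9D AB D9 82 F0 A4 A5 B6 EC A3 80 F4 8F 8F AD.

F4 8C 9D AB D9 82 F0 A4 A5 B6 EC A3 80 F4 8F 8F AD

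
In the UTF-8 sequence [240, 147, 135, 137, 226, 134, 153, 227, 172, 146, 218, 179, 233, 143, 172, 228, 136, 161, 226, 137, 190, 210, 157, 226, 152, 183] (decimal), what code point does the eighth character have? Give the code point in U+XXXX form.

U+049D

Offset 0: leading byte 0xF0 = 11110000 → 4-byte char #1 = F0 93 87 89.
Offset 4: leading byte 0xE2 = 11100010 → 3-byte char #2 = E2 86 99.
Offset 7: leading byte 0xE3 = 11100011 → 3-byte char #3 = E3 AC 92.
Offset 10: leading byte 0xDA = 11011010 → 2-byte char #4 = DA B3.
Offset 12: leading byte 0xE9 = 11101001 → 3-byte char #5 = E9 8F AC.
Offset 15: leading byte 0xE4 = 11100100 → 3-byte char #6 = E4 88 A1.
Offset 18: leading byte 0xE2 = 11100010 → 3-byte char #7 = E2 89 BE.
Offset 21: leading byte 0xD2 = 11010010 → 2-byte char #8 = D2 9D.
Leading byte 0xD2 = 11010010 matches 110xxxxx → 2-byte sequence.
Byte 1: 0xD2 = 11010010, payload 10010 (5 bits).
Byte 2: 0x9D = 10011101 (10xxxxxx ✓), payload 011101.
Concatenate: 10010011101 = 0x49D (11 bits → U+049D).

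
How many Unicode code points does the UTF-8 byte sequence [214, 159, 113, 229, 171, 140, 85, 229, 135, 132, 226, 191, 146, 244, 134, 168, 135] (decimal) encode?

7

Byte at offset 0: 0xD6 = 11010110 → 2-byte char (#1). Advance 2.
Byte at offset 2: 0x71 = 01110001 → 1-byte char (#2). Advance 1.
Byte at offset 3: 0xE5 = 11100101 → 3-byte char (#3). Advance 3.
Byte at offset 6: 0x55 = 01010101 → 1-byte char (#4). Advance 1.
Byte at offset 7: 0xE5 = 11100101 → 3-byte char (#5). Advance 3.
Byte at offset 10: 0xE2 = 11100010 → 3-byte char (#6). Advance 3.
Byte at offset 13: 0xF4 = 11110100 → 4-byte char (#7). Advance 4.
Reached end at offset 17 after 7 code points.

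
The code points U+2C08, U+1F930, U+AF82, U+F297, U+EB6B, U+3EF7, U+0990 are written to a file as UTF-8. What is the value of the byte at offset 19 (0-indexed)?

U+2C08 → 3-byte form E2 B0 88 at offsets 0–2.
U+1F930 → 4-byte form F0 9F A4 B0 at offsets 3–6.
U+AF82 → 3-byte form EA BE 82 at offsets 7–9.
U+F297 → 3-byte form EF 8A 97 at offsets 10–12.
U+EB6B → 3-byte form EE AD AB at offsets 13–15.
U+3EF7 → 3-byte form E3 BB B7 at offsets 16–18.
U+0990 → 3-byte form E0 A6 90 at offsets 19–21.
Offset 19 falls in char 7's range; it's byte 1 of E0 A6 90 = 0xE0.

0xE0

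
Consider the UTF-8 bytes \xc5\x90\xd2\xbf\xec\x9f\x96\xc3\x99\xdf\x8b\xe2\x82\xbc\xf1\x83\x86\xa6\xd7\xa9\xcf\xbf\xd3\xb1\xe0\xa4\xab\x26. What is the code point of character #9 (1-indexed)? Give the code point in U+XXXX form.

Offset 0: leading byte 0xC5 = 11000101 → 2-byte char #1 = C5 90.
Offset 2: leading byte 0xD2 = 11010010 → 2-byte char #2 = D2 BF.
Offset 4: leading byte 0xEC = 11101100 → 3-byte char #3 = EC 9F 96.
Offset 7: leading byte 0xC3 = 11000011 → 2-byte char #4 = C3 99.
Offset 9: leading byte 0xDF = 11011111 → 2-byte char #5 = DF 8B.
Offset 11: leading byte 0xE2 = 11100010 → 3-byte char #6 = E2 82 BC.
Offset 14: leading byte 0xF1 = 11110001 → 4-byte char #7 = F1 83 86 A6.
Offset 18: leading byte 0xD7 = 11010111 → 2-byte char #8 = D7 A9.
Offset 20: leading byte 0xCF = 11001111 → 2-byte char #9 = CF BF.
Leading byte 0xCF = 11001111 matches 110xxxxx → 2-byte sequence.
Byte 1: 0xCF = 11001111, payload 01111 (5 bits).
Byte 2: 0xBF = 10111111 (10xxxxxx ✓), payload 111111.
Concatenate: 01111111111 = 0x3FF (11 bits → U+03FF).

U+03FF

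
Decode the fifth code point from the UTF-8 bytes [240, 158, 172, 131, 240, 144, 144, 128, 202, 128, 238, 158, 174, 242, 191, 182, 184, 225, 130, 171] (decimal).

Offset 0: leading byte 0xF0 = 11110000 → 4-byte char #1 = F0 9E AC 83.
Offset 4: leading byte 0xF0 = 11110000 → 4-byte char #2 = F0 90 90 80.
Offset 8: leading byte 0xCA = 11001010 → 2-byte char #3 = CA 80.
Offset 10: leading byte 0xEE = 11101110 → 3-byte char #4 = EE 9E AE.
Offset 13: leading byte 0xF2 = 11110010 → 4-byte char #5 = F2 BF B6 B8.
Leading byte 0xF2 = 11110010 matches 11110xxx → 4-byte sequence.
Byte 1: 0xF2 = 11110010, payload 010 (3 bits).
Byte 2: 0xBF = 10111111 (10xxxxxx ✓), payload 111111.
Byte 3: 0xB6 = 10110110 (10xxxxxx ✓), payload 110110.
Byte 4: 0xB8 = 10111000 (10xxxxxx ✓), payload 111000.
Concatenate: 010111111110110111000 = 0xBFDB8 (21 bits → U+BFDB8).

U+BFDB8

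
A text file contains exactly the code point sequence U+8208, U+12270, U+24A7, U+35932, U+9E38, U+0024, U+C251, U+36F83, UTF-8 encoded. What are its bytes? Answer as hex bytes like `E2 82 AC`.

U+8208: 3-byte form → E8 88 88.
U+12270: 4-byte form → F0 92 89 B0.
U+24A7: 3-byte form → E2 92 A7.
U+35932: 4-byte form → F0 B5 A4 B2.
U+9E38: 3-byte form → E9 B8 B8.
U+0024: 1-byte form → 24.
U+C251: 3-byte form → EC 89 91.
U+36F83: 4-byte form → F0 B6 BE 83.
Concatenated (25 bytes): E8 88 88 F0 92 89 B0 E2 92 A7 F0 B5 A4 B2 E9 B8 B8 24 EC 89 91 F0 B6 BE 83.

E8 88 88 F0 92 89 B0 E2 92 A7 F0 B5 A4 B2 E9 B8 B8 24 EC 89 91 F0 B6 BE 83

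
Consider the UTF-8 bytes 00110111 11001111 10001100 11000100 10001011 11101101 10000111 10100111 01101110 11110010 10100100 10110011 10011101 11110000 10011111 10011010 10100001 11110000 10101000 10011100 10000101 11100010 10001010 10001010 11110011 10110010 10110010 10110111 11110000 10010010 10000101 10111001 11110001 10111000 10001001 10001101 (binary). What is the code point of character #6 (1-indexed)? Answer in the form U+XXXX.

Offset 0: leading byte 0x37 = 00110111 → 1-byte char #1 = 37.
Offset 1: leading byte 0xCF = 11001111 → 2-byte char #2 = CF 8C.
Offset 3: leading byte 0xC4 = 11000100 → 2-byte char #3 = C4 8B.
Offset 5: leading byte 0xED = 11101101 → 3-byte char #4 = ED 87 A7.
Offset 8: leading byte 0x6E = 01101110 → 1-byte char #5 = 6E.
Offset 9: leading byte 0xF2 = 11110010 → 4-byte char #6 = F2 A4 B3 9D.
Leading byte 0xF2 = 11110010 matches 11110xxx → 4-byte sequence.
Byte 1: 0xF2 = 11110010, payload 010 (3 bits).
Byte 2: 0xA4 = 10100100 (10xxxxxx ✓), payload 100100.
Byte 3: 0xB3 = 10110011 (10xxxxxx ✓), payload 110011.
Byte 4: 0x9D = 10011101 (10xxxxxx ✓), payload 011101.
Concatenate: 010100100110011011101 = 0xA4CDD (21 bits → U+A4CDD).

U+A4CDD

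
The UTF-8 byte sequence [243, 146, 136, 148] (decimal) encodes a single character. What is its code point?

U+D2214

Leading byte 0xF3 = 11110011 matches 11110xxx → 4-byte sequence.
Byte 1: 0xF3 = 11110011, payload 011 (3 bits).
Byte 2: 0x92 = 10010010 (10xxxxxx ✓), payload 010010.
Byte 3: 0x88 = 10001000 (10xxxxxx ✓), payload 001000.
Byte 4: 0x94 = 10010100 (10xxxxxx ✓), payload 010100.
Concatenate: 011010010001000010100 = 0xD2214 (21 bits → U+D2214).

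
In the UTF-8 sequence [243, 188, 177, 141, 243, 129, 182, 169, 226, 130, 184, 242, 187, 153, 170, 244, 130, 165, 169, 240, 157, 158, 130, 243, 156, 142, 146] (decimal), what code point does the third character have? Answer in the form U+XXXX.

Offset 0: leading byte 0xF3 = 11110011 → 4-byte char #1 = F3 BC B1 8D.
Offset 4: leading byte 0xF3 = 11110011 → 4-byte char #2 = F3 81 B6 A9.
Offset 8: leading byte 0xE2 = 11100010 → 3-byte char #3 = E2 82 B8.
Leading byte 0xE2 = 11100010 matches 1110xxxx → 3-byte sequence.
Byte 1: 0xE2 = 11100010, payload 0010 (4 bits).
Byte 2: 0x82 = 10000010 (10xxxxxx ✓), payload 000010.
Byte 3: 0xB8 = 10111000 (10xxxxxx ✓), payload 111000.
Concatenate: 0010000010111000 = 0x20B8 (16 bits → U+20B8).

U+20B8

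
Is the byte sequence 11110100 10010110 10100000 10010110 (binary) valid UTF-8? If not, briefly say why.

Leading byte 0xF4 = 11110100 → 4-byte form.
Payload = 0x116816, which exceeds U+10FFFF, the maximum Unicode code point. (Leading bytes F5–FF, or F4 followed by ≥ 0x90, are invalid.)

invalid (encodes a value above U+10FFFF)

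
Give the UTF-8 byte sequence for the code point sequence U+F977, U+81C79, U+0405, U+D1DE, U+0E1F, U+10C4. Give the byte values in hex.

EF A5 B7 F2 81 B1 B9 D0 85 ED 87 9E E0 B8 9F E1 83 84

U+F977: 3-byte form → EF A5 B7.
U+81C79: 4-byte form → F2 81 B1 B9.
U+0405: 2-byte form → D0 85.
U+D1DE: 3-byte form → ED 87 9E.
U+0E1F: 3-byte form → E0 B8 9F.
U+10C4: 3-byte form → E1 83 84.
Concatenated (18 bytes): EF A5 B7 F2 81 B1 B9 D0 85 ED 87 9E E0 B8 9F E1 83 84.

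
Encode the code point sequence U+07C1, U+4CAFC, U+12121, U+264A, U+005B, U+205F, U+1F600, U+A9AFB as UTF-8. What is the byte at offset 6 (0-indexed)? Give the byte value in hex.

0xF0

U+07C1 → 2-byte form DF 81 at offsets 0–1.
U+4CAFC → 4-byte form F1 8C AB BC at offsets 2–5.
U+12121 → 4-byte form F0 92 84 A1 at offsets 6–9.
Offset 6 falls in char 3's range; it's byte 1 of F0 92 84 A1 = 0xF0.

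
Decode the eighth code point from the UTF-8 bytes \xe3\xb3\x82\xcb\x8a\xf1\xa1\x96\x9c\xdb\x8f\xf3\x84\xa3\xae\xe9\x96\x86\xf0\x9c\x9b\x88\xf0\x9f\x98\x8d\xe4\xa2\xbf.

Offset 0: leading byte 0xE3 = 11100011 → 3-byte char #1 = E3 B3 82.
Offset 3: leading byte 0xCB = 11001011 → 2-byte char #2 = CB 8A.
Offset 5: leading byte 0xF1 = 11110001 → 4-byte char #3 = F1 A1 96 9C.
Offset 9: leading byte 0xDB = 11011011 → 2-byte char #4 = DB 8F.
Offset 11: leading byte 0xF3 = 11110011 → 4-byte char #5 = F3 84 A3 AE.
Offset 15: leading byte 0xE9 = 11101001 → 3-byte char #6 = E9 96 86.
Offset 18: leading byte 0xF0 = 11110000 → 4-byte char #7 = F0 9C 9B 88.
Offset 22: leading byte 0xF0 = 11110000 → 4-byte char #8 = F0 9F 98 8D.
Leading byte 0xF0 = 11110000 matches 11110xxx → 4-byte sequence.
Byte 1: 0xF0 = 11110000, payload 000 (3 bits).
Byte 2: 0x9F = 10011111 (10xxxxxx ✓), payload 011111.
Byte 3: 0x98 = 10011000 (10xxxxxx ✓), payload 011000.
Byte 4: 0x8D = 10001101 (10xxxxxx ✓), payload 001101.
Concatenate: 000011111011000001101 = 0x1F60D (21 bits → U+1F60D).

U+1F60D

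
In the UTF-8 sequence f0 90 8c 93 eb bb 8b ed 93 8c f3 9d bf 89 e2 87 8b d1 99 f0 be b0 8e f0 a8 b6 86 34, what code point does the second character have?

Offset 0: leading byte 0xF0 = 11110000 → 4-byte char #1 = F0 90 8C 93.
Offset 4: leading byte 0xEB = 11101011 → 3-byte char #2 = EB BB 8B.
Leading byte 0xEB = 11101011 matches 1110xxxx → 3-byte sequence.
Byte 1: 0xEB = 11101011, payload 1011 (4 bits).
Byte 2: 0xBB = 10111011 (10xxxxxx ✓), payload 111011.
Byte 3: 0x8B = 10001011 (10xxxxxx ✓), payload 001011.
Concatenate: 1011111011001011 = 0xBECB (16 bits → U+BECB).

U+BECB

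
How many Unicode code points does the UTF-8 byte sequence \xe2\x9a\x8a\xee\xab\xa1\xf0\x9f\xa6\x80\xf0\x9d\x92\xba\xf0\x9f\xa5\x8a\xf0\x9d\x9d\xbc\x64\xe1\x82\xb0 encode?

8

Byte at offset 0: 0xE2 = 11100010 → 3-byte char (#1). Advance 3.
Byte at offset 3: 0xEE = 11101110 → 3-byte char (#2). Advance 3.
Byte at offset 6: 0xF0 = 11110000 → 4-byte char (#3). Advance 4.
Byte at offset 10: 0xF0 = 11110000 → 4-byte char (#4). Advance 4.
Byte at offset 14: 0xF0 = 11110000 → 4-byte char (#5). Advance 4.
Byte at offset 18: 0xF0 = 11110000 → 4-byte char (#6). Advance 4.
Byte at offset 22: 0x64 = 01100100 → 1-byte char (#7). Advance 1.
Byte at offset 23: 0xE1 = 11100001 → 3-byte char (#8). Advance 3.
Reached end at offset 26 after 8 code points.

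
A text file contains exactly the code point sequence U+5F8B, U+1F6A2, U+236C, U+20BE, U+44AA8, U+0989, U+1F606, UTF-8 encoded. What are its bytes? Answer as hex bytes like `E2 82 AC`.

E5 BE 8B F0 9F 9A A2 E2 8D AC E2 82 BE F1 84 AA A8 E0 A6 89 F0 9F 98 86

U+5F8B: 3-byte form → E5 BE 8B.
U+1F6A2: 4-byte form → F0 9F 9A A2.
U+236C: 3-byte form → E2 8D AC.
U+20BE: 3-byte form → E2 82 BE.
U+44AA8: 4-byte form → F1 84 AA A8.
U+0989: 3-byte form → E0 A6 89.
U+1F606: 4-byte form → F0 9F 98 86.
Concatenated (24 bytes): E5 BE 8B F0 9F 9A A2 E2 8D AC E2 82 BE F1 84 AA A8 E0 A6 89 F0 9F 98 86.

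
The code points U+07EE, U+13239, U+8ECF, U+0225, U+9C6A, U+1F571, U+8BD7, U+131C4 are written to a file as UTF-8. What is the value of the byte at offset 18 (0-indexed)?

U+07EE → 2-byte form DF AE at offsets 0–1.
U+13239 → 4-byte form F0 93 88 B9 at offsets 2–5.
U+8ECF → 3-byte form E8 BB 8F at offsets 6–8.
U+0225 → 2-byte form C8 A5 at offsets 9–10.
U+9C6A → 3-byte form E9 B1 AA at offsets 11–13.
U+1F571 → 4-byte form F0 9F 95 B1 at offsets 14–17.
U+8BD7 → 3-byte form E8 AF 97 at offsets 18–20.
Offset 18 falls in char 7's range; it's byte 1 of E8 AF 97 = 0xE8.

0xE8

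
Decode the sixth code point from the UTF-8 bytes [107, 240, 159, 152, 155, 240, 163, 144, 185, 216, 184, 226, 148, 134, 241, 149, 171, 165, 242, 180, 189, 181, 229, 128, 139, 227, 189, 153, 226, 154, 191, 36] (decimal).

Offset 0: leading byte 0x6B = 01101011 → 1-byte char #1 = 6B.
Offset 1: leading byte 0xF0 = 11110000 → 4-byte char #2 = F0 9F 98 9B.
Offset 5: leading byte 0xF0 = 11110000 → 4-byte char #3 = F0 A3 90 B9.
Offset 9: leading byte 0xD8 = 11011000 → 2-byte char #4 = D8 B8.
Offset 11: leading byte 0xE2 = 11100010 → 3-byte char #5 = E2 94 86.
Offset 14: leading byte 0xF1 = 11110001 → 4-byte char #6 = F1 95 AB A5.
Leading byte 0xF1 = 11110001 matches 11110xxx → 4-byte sequence.
Byte 1: 0xF1 = 11110001, payload 001 (3 bits).
Byte 2: 0x95 = 10010101 (10xxxxxx ✓), payload 010101.
Byte 3: 0xAB = 10101011 (10xxxxxx ✓), payload 101011.
Byte 4: 0xA5 = 10100101 (10xxxxxx ✓), payload 100101.
Concatenate: 001010101101011100101 = 0x55AE5 (21 bits → U+55AE5).

U+55AE5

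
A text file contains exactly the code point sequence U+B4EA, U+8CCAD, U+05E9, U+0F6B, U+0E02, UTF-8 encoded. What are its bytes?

EB 93 AA F2 8C B2 AD D7 A9 E0 BD AB E0 B8 82

U+B4EA: 3-byte form → EB 93 AA.
U+8CCAD: 4-byte form → F2 8C B2 AD.
U+05E9: 2-byte form → D7 A9.
U+0F6B: 3-byte form → E0 BD AB.
U+0E02: 3-byte form → E0 B8 82.
Concatenated (15 bytes): EB 93 AA F2 8C B2 AD D7 A9 E0 BD AB E0 B8 82.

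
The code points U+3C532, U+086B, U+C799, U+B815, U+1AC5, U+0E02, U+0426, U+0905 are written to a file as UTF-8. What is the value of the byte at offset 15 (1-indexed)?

1-indexed offset 15 is 0-indexed offset 14.
U+3C532 → 4-byte form F0 BC 94 B2 at offsets 0–3.
U+086B → 3-byte form E0 A1 AB at offsets 4–6.
U+C799 → 3-byte form EC 9E 99 at offsets 7–9.
U+B815 → 3-byte form EB A0 95 at offsets 10–12.
U+1AC5 → 3-byte form E1 AB 85 at offsets 13–15.
Offset 14 falls in char 5's range; it's byte 2 of E1 AB 85 = 0xAB.

0xAB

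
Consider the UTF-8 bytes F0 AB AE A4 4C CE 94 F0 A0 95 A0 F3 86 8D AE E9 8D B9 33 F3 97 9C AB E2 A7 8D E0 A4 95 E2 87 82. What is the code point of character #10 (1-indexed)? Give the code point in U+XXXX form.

U+0915

Offset 0: leading byte 0xF0 = 11110000 → 4-byte char #1 = F0 AB AE A4.
Offset 4: leading byte 0x4C = 01001100 → 1-byte char #2 = 4C.
Offset 5: leading byte 0xCE = 11001110 → 2-byte char #3 = CE 94.
Offset 7: leading byte 0xF0 = 11110000 → 4-byte char #4 = F0 A0 95 A0.
Offset 11: leading byte 0xF3 = 11110011 → 4-byte char #5 = F3 86 8D AE.
Offset 15: leading byte 0xE9 = 11101001 → 3-byte char #6 = E9 8D B9.
Offset 18: leading byte 0x33 = 00110011 → 1-byte char #7 = 33.
Offset 19: leading byte 0xF3 = 11110011 → 4-byte char #8 = F3 97 9C AB.
Offset 23: leading byte 0xE2 = 11100010 → 3-byte char #9 = E2 A7 8D.
Offset 26: leading byte 0xE0 = 11100000 → 3-byte char #10 = E0 A4 95.
Leading byte 0xE0 = 11100000 matches 1110xxxx → 3-byte sequence.
Byte 1: 0xE0 = 11100000, payload 0000 (4 bits).
Byte 2: 0xA4 = 10100100 (10xxxxxx ✓), payload 100100.
Byte 3: 0x95 = 10010101 (10xxxxxx ✓), payload 010101.
Concatenate: 0000100100010101 = 0x915 (16 bits → U+0915).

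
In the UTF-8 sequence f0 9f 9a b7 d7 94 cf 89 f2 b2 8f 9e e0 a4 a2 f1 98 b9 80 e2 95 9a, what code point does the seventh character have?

Offset 0: leading byte 0xF0 = 11110000 → 4-byte char #1 = F0 9F 9A B7.
Offset 4: leading byte 0xD7 = 11010111 → 2-byte char #2 = D7 94.
Offset 6: leading byte 0xCF = 11001111 → 2-byte char #3 = CF 89.
Offset 8: leading byte 0xF2 = 11110010 → 4-byte char #4 = F2 B2 8F 9E.
Offset 12: leading byte 0xE0 = 11100000 → 3-byte char #5 = E0 A4 A2.
Offset 15: leading byte 0xF1 = 11110001 → 4-byte char #6 = F1 98 B9 80.
Offset 19: leading byte 0xE2 = 11100010 → 3-byte char #7 = E2 95 9A.
Leading byte 0xE2 = 11100010 matches 1110xxxx → 3-byte sequence.
Byte 1: 0xE2 = 11100010, payload 0010 (4 bits).
Byte 2: 0x95 = 10010101 (10xxxxxx ✓), payload 010101.
Byte 3: 0x9A = 10011010 (10xxxxxx ✓), payload 011010.
Concatenate: 0010010101011010 = 0x255A (16 bits → U+255A).

U+255A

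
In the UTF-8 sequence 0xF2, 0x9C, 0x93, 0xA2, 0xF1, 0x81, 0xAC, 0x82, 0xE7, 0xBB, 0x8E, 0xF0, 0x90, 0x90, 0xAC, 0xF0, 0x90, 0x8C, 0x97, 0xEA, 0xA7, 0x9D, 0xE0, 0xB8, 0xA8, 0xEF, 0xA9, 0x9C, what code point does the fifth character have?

U+10317

Offset 0: leading byte 0xF2 = 11110010 → 4-byte char #1 = F2 9C 93 A2.
Offset 4: leading byte 0xF1 = 11110001 → 4-byte char #2 = F1 81 AC 82.
Offset 8: leading byte 0xE7 = 11100111 → 3-byte char #3 = E7 BB 8E.
Offset 11: leading byte 0xF0 = 11110000 → 4-byte char #4 = F0 90 90 AC.
Offset 15: leading byte 0xF0 = 11110000 → 4-byte char #5 = F0 90 8C 97.
Leading byte 0xF0 = 11110000 matches 11110xxx → 4-byte sequence.
Byte 1: 0xF0 = 11110000, payload 000 (3 bits).
Byte 2: 0x90 = 10010000 (10xxxxxx ✓), payload 010000.
Byte 3: 0x8C = 10001100 (10xxxxxx ✓), payload 001100.
Byte 4: 0x97 = 10010111 (10xxxxxx ✓), payload 010111.
Concatenate: 000010000001100010111 = 0x10317 (21 bits → U+10317).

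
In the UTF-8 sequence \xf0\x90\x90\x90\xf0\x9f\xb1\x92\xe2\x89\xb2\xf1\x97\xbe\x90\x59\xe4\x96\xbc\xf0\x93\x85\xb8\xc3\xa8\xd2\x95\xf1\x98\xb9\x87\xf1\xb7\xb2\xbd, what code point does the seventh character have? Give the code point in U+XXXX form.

Offset 0: leading byte 0xF0 = 11110000 → 4-byte char #1 = F0 90 90 90.
Offset 4: leading byte 0xF0 = 11110000 → 4-byte char #2 = F0 9F B1 92.
Offset 8: leading byte 0xE2 = 11100010 → 3-byte char #3 = E2 89 B2.
Offset 11: leading byte 0xF1 = 11110001 → 4-byte char #4 = F1 97 BE 90.
Offset 15: leading byte 0x59 = 01011001 → 1-byte char #5 = 59.
Offset 16: leading byte 0xE4 = 11100100 → 3-byte char #6 = E4 96 BC.
Offset 19: leading byte 0xF0 = 11110000 → 4-byte char #7 = F0 93 85 B8.
Leading byte 0xF0 = 11110000 matches 11110xxx → 4-byte sequence.
Byte 1: 0xF0 = 11110000, payload 000 (3 bits).
Byte 2: 0x93 = 10010011 (10xxxxxx ✓), payload 010011.
Byte 3: 0x85 = 10000101 (10xxxxxx ✓), payload 000101.
Byte 4: 0xB8 = 10111000 (10xxxxxx ✓), payload 111000.
Concatenate: 000010011000101111000 = 0x13178 (21 bits → U+13178).

U+13178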